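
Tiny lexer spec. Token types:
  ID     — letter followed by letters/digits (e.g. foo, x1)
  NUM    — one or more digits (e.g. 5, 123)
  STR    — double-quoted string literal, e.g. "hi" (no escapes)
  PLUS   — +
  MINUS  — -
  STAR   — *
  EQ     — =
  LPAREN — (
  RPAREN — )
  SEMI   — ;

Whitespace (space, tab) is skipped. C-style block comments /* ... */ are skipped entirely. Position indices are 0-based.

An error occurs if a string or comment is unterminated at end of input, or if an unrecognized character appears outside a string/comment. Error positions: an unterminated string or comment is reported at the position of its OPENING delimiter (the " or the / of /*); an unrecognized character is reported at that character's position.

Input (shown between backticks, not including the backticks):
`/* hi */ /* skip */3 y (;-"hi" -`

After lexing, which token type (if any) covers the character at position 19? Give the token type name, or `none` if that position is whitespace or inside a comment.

pos=0: enter COMMENT mode (saw '/*')
exit COMMENT mode (now at pos=8)
pos=9: enter COMMENT mode (saw '/*')
exit COMMENT mode (now at pos=19)
pos=19: emit NUM '3' (now at pos=20)
pos=21: emit ID 'y' (now at pos=22)
pos=23: emit LPAREN '('
pos=24: emit SEMI ';'
pos=25: emit MINUS '-'
pos=26: enter STRING mode
pos=26: emit STR "hi" (now at pos=30)
pos=31: emit MINUS '-'
DONE. 7 tokens: [NUM, ID, LPAREN, SEMI, MINUS, STR, MINUS]
Position 19: char is '3' -> NUM

Answer: NUM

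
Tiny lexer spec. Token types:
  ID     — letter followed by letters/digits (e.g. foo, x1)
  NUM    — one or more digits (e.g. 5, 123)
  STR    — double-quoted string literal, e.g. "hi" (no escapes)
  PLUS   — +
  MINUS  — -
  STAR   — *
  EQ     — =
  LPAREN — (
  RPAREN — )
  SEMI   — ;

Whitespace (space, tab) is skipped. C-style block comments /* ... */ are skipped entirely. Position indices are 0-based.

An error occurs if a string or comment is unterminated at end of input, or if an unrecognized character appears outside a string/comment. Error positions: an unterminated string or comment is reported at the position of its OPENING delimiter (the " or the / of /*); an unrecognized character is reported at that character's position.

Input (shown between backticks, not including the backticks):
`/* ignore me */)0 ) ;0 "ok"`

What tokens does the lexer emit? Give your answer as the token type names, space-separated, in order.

pos=0: enter COMMENT mode (saw '/*')
exit COMMENT mode (now at pos=15)
pos=15: emit RPAREN ')'
pos=16: emit NUM '0' (now at pos=17)
pos=18: emit RPAREN ')'
pos=20: emit SEMI ';'
pos=21: emit NUM '0' (now at pos=22)
pos=23: enter STRING mode
pos=23: emit STR "ok" (now at pos=27)
DONE. 6 tokens: [RPAREN, NUM, RPAREN, SEMI, NUM, STR]

Answer: RPAREN NUM RPAREN SEMI NUM STR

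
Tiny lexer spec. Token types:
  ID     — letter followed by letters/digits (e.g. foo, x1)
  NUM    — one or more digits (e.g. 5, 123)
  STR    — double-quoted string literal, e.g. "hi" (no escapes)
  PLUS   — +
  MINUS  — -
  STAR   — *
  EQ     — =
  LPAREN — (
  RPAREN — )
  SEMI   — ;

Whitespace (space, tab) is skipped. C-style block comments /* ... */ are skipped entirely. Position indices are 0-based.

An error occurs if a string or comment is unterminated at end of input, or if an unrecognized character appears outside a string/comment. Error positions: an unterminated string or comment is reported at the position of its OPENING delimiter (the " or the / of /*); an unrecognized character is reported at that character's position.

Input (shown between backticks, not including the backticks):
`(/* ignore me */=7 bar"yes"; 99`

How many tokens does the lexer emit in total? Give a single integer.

pos=0: emit LPAREN '('
pos=1: enter COMMENT mode (saw '/*')
exit COMMENT mode (now at pos=16)
pos=16: emit EQ '='
pos=17: emit NUM '7' (now at pos=18)
pos=19: emit ID 'bar' (now at pos=22)
pos=22: enter STRING mode
pos=22: emit STR "yes" (now at pos=27)
pos=27: emit SEMI ';'
pos=29: emit NUM '99' (now at pos=31)
DONE. 7 tokens: [LPAREN, EQ, NUM, ID, STR, SEMI, NUM]

Answer: 7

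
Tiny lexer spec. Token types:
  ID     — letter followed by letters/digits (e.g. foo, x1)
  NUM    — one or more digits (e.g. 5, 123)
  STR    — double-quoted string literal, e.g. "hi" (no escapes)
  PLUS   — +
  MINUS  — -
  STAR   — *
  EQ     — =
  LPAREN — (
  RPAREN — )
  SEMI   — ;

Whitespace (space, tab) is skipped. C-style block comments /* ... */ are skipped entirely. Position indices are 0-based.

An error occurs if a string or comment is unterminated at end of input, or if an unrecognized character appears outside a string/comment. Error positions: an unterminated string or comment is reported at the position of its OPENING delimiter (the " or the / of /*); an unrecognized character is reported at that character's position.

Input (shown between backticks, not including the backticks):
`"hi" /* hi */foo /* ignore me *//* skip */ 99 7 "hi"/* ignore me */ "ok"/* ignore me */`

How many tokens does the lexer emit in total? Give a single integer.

pos=0: enter STRING mode
pos=0: emit STR "hi" (now at pos=4)
pos=5: enter COMMENT mode (saw '/*')
exit COMMENT mode (now at pos=13)
pos=13: emit ID 'foo' (now at pos=16)
pos=17: enter COMMENT mode (saw '/*')
exit COMMENT mode (now at pos=32)
pos=32: enter COMMENT mode (saw '/*')
exit COMMENT mode (now at pos=42)
pos=43: emit NUM '99' (now at pos=45)
pos=46: emit NUM '7' (now at pos=47)
pos=48: enter STRING mode
pos=48: emit STR "hi" (now at pos=52)
pos=52: enter COMMENT mode (saw '/*')
exit COMMENT mode (now at pos=67)
pos=68: enter STRING mode
pos=68: emit STR "ok" (now at pos=72)
pos=72: enter COMMENT mode (saw '/*')
exit COMMENT mode (now at pos=87)
DONE. 6 tokens: [STR, ID, NUM, NUM, STR, STR]

Answer: 6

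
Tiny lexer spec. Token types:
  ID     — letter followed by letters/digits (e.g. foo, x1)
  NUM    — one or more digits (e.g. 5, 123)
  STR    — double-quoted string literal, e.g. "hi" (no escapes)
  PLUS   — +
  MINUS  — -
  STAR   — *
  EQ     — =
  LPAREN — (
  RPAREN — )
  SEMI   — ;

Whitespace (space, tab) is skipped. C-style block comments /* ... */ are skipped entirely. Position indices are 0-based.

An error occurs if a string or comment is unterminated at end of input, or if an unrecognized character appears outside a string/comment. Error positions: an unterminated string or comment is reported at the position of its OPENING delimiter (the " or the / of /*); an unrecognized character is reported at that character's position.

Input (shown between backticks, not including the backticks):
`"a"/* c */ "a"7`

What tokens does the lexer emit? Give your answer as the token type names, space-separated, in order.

pos=0: enter STRING mode
pos=0: emit STR "a" (now at pos=3)
pos=3: enter COMMENT mode (saw '/*')
exit COMMENT mode (now at pos=10)
pos=11: enter STRING mode
pos=11: emit STR "a" (now at pos=14)
pos=14: emit NUM '7' (now at pos=15)
DONE. 3 tokens: [STR, STR, NUM]

Answer: STR STR NUM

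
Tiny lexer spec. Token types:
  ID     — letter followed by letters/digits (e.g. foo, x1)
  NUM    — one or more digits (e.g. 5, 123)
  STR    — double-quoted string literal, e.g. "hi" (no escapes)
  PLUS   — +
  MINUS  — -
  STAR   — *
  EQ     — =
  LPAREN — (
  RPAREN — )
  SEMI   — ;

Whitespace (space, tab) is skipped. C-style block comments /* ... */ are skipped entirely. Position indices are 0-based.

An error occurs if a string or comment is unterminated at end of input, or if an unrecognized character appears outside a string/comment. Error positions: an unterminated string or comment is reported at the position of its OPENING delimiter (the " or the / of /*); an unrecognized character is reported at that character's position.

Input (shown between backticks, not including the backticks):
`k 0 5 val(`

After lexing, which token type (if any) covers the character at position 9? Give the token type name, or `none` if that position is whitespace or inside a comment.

pos=0: emit ID 'k' (now at pos=1)
pos=2: emit NUM '0' (now at pos=3)
pos=4: emit NUM '5' (now at pos=5)
pos=6: emit ID 'val' (now at pos=9)
pos=9: emit LPAREN '('
DONE. 5 tokens: [ID, NUM, NUM, ID, LPAREN]
Position 9: char is '(' -> LPAREN

Answer: LPAREN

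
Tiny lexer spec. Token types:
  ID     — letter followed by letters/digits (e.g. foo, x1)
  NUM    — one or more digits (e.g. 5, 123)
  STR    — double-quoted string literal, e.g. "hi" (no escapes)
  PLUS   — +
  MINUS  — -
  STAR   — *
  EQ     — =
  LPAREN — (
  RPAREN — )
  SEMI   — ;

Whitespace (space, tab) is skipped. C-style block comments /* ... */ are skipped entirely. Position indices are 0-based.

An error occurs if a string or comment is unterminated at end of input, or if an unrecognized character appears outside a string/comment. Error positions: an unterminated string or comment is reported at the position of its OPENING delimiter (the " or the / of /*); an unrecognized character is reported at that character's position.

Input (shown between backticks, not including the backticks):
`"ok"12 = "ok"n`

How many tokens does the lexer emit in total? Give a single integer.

Answer: 5

Derivation:
pos=0: enter STRING mode
pos=0: emit STR "ok" (now at pos=4)
pos=4: emit NUM '12' (now at pos=6)
pos=7: emit EQ '='
pos=9: enter STRING mode
pos=9: emit STR "ok" (now at pos=13)
pos=13: emit ID 'n' (now at pos=14)
DONE. 5 tokens: [STR, NUM, EQ, STR, ID]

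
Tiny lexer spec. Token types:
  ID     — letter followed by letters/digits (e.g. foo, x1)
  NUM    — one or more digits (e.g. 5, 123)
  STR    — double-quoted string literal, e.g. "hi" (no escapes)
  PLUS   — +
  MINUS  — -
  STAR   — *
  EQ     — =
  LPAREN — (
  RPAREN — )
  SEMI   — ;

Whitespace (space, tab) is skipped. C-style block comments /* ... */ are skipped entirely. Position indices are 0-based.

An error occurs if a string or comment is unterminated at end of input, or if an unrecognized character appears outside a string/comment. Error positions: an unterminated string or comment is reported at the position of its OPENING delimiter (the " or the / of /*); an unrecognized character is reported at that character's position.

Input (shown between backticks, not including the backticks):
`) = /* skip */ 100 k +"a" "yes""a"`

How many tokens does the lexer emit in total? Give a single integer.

pos=0: emit RPAREN ')'
pos=2: emit EQ '='
pos=4: enter COMMENT mode (saw '/*')
exit COMMENT mode (now at pos=14)
pos=15: emit NUM '100' (now at pos=18)
pos=19: emit ID 'k' (now at pos=20)
pos=21: emit PLUS '+'
pos=22: enter STRING mode
pos=22: emit STR "a" (now at pos=25)
pos=26: enter STRING mode
pos=26: emit STR "yes" (now at pos=31)
pos=31: enter STRING mode
pos=31: emit STR "a" (now at pos=34)
DONE. 8 tokens: [RPAREN, EQ, NUM, ID, PLUS, STR, STR, STR]

Answer: 8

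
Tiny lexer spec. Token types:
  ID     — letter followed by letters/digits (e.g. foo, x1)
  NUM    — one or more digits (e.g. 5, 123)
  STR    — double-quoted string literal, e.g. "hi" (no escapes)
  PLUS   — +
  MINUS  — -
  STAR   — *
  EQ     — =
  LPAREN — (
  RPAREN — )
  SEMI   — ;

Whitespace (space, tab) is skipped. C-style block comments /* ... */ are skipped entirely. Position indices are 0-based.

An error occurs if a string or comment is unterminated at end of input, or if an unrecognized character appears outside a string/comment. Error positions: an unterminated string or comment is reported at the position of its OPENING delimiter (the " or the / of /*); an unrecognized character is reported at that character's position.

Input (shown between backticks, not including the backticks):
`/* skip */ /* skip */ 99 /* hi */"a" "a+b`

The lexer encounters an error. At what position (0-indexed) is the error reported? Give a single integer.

pos=0: enter COMMENT mode (saw '/*')
exit COMMENT mode (now at pos=10)
pos=11: enter COMMENT mode (saw '/*')
exit COMMENT mode (now at pos=21)
pos=22: emit NUM '99' (now at pos=24)
pos=25: enter COMMENT mode (saw '/*')
exit COMMENT mode (now at pos=33)
pos=33: enter STRING mode
pos=33: emit STR "a" (now at pos=36)
pos=37: enter STRING mode
pos=37: ERROR — unterminated string

Answer: 37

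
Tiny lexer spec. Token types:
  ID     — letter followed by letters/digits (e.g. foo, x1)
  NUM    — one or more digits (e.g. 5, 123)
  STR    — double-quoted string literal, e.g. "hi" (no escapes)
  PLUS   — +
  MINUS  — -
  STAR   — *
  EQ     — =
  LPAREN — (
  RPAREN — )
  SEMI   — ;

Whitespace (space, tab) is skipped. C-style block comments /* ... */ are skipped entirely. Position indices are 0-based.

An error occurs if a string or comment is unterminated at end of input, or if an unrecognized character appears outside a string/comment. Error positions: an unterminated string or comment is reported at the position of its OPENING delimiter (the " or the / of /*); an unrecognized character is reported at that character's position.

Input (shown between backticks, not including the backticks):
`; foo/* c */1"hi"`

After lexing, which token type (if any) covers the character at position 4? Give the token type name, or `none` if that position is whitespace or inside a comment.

Answer: ID

Derivation:
pos=0: emit SEMI ';'
pos=2: emit ID 'foo' (now at pos=5)
pos=5: enter COMMENT mode (saw '/*')
exit COMMENT mode (now at pos=12)
pos=12: emit NUM '1' (now at pos=13)
pos=13: enter STRING mode
pos=13: emit STR "hi" (now at pos=17)
DONE. 4 tokens: [SEMI, ID, NUM, STR]
Position 4: char is 'o' -> ID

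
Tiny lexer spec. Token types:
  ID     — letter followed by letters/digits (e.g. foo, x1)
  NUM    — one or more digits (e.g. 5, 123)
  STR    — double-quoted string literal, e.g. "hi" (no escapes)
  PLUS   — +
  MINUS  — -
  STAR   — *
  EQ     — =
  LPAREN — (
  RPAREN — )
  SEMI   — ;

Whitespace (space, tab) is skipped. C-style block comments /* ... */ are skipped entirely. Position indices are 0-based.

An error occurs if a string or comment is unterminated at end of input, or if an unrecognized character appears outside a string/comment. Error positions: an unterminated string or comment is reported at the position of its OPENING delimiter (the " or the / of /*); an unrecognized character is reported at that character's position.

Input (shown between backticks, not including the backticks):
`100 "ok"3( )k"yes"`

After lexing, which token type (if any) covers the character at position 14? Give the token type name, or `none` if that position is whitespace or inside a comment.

pos=0: emit NUM '100' (now at pos=3)
pos=4: enter STRING mode
pos=4: emit STR "ok" (now at pos=8)
pos=8: emit NUM '3' (now at pos=9)
pos=9: emit LPAREN '('
pos=11: emit RPAREN ')'
pos=12: emit ID 'k' (now at pos=13)
pos=13: enter STRING mode
pos=13: emit STR "yes" (now at pos=18)
DONE. 7 tokens: [NUM, STR, NUM, LPAREN, RPAREN, ID, STR]
Position 14: char is 'y' -> STR

Answer: STR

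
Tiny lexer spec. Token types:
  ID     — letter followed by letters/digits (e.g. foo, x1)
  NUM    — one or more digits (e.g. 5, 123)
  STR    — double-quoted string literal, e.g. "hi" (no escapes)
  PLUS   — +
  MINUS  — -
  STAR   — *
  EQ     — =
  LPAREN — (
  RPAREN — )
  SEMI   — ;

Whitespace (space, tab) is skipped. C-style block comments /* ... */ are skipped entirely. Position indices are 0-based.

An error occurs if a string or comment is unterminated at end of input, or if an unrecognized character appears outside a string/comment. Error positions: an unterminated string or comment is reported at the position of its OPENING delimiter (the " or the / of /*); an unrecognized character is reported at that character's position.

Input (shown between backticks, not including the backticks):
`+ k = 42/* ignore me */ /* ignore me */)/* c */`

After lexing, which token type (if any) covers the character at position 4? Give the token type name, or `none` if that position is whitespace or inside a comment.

Answer: EQ

Derivation:
pos=0: emit PLUS '+'
pos=2: emit ID 'k' (now at pos=3)
pos=4: emit EQ '='
pos=6: emit NUM '42' (now at pos=8)
pos=8: enter COMMENT mode (saw '/*')
exit COMMENT mode (now at pos=23)
pos=24: enter COMMENT mode (saw '/*')
exit COMMENT mode (now at pos=39)
pos=39: emit RPAREN ')'
pos=40: enter COMMENT mode (saw '/*')
exit COMMENT mode (now at pos=47)
DONE. 5 tokens: [PLUS, ID, EQ, NUM, RPAREN]
Position 4: char is '=' -> EQ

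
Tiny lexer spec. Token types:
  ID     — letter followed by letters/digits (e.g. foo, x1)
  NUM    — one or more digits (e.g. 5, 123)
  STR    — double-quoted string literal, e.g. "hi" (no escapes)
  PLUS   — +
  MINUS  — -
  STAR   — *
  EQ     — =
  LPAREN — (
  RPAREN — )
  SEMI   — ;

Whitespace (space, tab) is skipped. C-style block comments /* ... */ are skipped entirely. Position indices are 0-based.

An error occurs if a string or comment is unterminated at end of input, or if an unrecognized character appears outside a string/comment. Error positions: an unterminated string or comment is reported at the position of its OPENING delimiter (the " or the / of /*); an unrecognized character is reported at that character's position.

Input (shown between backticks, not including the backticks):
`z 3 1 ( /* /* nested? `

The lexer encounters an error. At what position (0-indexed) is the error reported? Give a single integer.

pos=0: emit ID 'z' (now at pos=1)
pos=2: emit NUM '3' (now at pos=3)
pos=4: emit NUM '1' (now at pos=5)
pos=6: emit LPAREN '('
pos=8: enter COMMENT mode (saw '/*')
pos=8: ERROR — unterminated comment (reached EOF)

Answer: 8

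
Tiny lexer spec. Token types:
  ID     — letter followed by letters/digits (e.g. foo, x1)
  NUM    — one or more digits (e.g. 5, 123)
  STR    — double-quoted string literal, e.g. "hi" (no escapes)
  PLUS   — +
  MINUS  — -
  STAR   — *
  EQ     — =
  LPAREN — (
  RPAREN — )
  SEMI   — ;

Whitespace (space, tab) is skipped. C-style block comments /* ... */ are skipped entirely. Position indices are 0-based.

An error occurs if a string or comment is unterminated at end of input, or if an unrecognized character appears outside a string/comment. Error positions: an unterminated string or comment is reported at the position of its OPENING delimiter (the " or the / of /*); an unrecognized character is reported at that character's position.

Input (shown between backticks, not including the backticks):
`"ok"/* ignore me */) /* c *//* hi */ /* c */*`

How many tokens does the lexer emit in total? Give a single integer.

Answer: 3

Derivation:
pos=0: enter STRING mode
pos=0: emit STR "ok" (now at pos=4)
pos=4: enter COMMENT mode (saw '/*')
exit COMMENT mode (now at pos=19)
pos=19: emit RPAREN ')'
pos=21: enter COMMENT mode (saw '/*')
exit COMMENT mode (now at pos=28)
pos=28: enter COMMENT mode (saw '/*')
exit COMMENT mode (now at pos=36)
pos=37: enter COMMENT mode (saw '/*')
exit COMMENT mode (now at pos=44)
pos=44: emit STAR '*'
DONE. 3 tokens: [STR, RPAREN, STAR]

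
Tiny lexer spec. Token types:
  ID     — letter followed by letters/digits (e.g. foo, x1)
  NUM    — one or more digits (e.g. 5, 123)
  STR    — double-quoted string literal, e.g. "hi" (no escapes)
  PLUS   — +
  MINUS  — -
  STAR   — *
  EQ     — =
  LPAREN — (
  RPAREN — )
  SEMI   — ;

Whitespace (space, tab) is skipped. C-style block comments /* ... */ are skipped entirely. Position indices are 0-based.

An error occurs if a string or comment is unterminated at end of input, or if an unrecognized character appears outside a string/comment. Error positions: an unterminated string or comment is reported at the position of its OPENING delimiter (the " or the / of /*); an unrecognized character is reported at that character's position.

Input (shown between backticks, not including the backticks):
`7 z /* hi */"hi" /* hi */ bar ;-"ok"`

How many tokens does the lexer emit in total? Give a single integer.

pos=0: emit NUM '7' (now at pos=1)
pos=2: emit ID 'z' (now at pos=3)
pos=4: enter COMMENT mode (saw '/*')
exit COMMENT mode (now at pos=12)
pos=12: enter STRING mode
pos=12: emit STR "hi" (now at pos=16)
pos=17: enter COMMENT mode (saw '/*')
exit COMMENT mode (now at pos=25)
pos=26: emit ID 'bar' (now at pos=29)
pos=30: emit SEMI ';'
pos=31: emit MINUS '-'
pos=32: enter STRING mode
pos=32: emit STR "ok" (now at pos=36)
DONE. 7 tokens: [NUM, ID, STR, ID, SEMI, MINUS, STR]

Answer: 7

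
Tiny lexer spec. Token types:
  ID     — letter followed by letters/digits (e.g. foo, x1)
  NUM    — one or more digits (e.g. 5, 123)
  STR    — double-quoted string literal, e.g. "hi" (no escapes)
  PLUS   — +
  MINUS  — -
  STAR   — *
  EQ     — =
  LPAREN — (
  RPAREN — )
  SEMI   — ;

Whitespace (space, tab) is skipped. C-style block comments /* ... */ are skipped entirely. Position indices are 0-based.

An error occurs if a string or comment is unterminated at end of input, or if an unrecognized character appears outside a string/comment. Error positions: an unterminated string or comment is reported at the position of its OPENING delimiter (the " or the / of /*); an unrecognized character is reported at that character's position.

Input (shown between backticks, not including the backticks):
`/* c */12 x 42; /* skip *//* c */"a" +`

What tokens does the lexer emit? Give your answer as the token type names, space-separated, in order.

pos=0: enter COMMENT mode (saw '/*')
exit COMMENT mode (now at pos=7)
pos=7: emit NUM '12' (now at pos=9)
pos=10: emit ID 'x' (now at pos=11)
pos=12: emit NUM '42' (now at pos=14)
pos=14: emit SEMI ';'
pos=16: enter COMMENT mode (saw '/*')
exit COMMENT mode (now at pos=26)
pos=26: enter COMMENT mode (saw '/*')
exit COMMENT mode (now at pos=33)
pos=33: enter STRING mode
pos=33: emit STR "a" (now at pos=36)
pos=37: emit PLUS '+'
DONE. 6 tokens: [NUM, ID, NUM, SEMI, STR, PLUS]

Answer: NUM ID NUM SEMI STR PLUS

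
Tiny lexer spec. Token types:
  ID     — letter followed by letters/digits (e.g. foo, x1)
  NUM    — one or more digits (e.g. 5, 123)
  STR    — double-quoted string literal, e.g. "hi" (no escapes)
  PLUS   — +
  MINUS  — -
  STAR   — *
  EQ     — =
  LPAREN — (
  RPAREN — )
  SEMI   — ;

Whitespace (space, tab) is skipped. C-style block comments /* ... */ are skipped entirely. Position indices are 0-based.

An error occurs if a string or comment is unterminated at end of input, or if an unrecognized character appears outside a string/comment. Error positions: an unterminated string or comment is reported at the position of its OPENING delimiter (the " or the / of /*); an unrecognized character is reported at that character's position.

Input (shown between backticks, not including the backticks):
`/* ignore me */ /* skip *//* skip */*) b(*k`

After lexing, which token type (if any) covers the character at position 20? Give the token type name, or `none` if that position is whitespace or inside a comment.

pos=0: enter COMMENT mode (saw '/*')
exit COMMENT mode (now at pos=15)
pos=16: enter COMMENT mode (saw '/*')
exit COMMENT mode (now at pos=26)
pos=26: enter COMMENT mode (saw '/*')
exit COMMENT mode (now at pos=36)
pos=36: emit STAR '*'
pos=37: emit RPAREN ')'
pos=39: emit ID 'b' (now at pos=40)
pos=40: emit LPAREN '('
pos=41: emit STAR '*'
pos=42: emit ID 'k' (now at pos=43)
DONE. 6 tokens: [STAR, RPAREN, ID, LPAREN, STAR, ID]
Position 20: char is 'k' -> none

Answer: none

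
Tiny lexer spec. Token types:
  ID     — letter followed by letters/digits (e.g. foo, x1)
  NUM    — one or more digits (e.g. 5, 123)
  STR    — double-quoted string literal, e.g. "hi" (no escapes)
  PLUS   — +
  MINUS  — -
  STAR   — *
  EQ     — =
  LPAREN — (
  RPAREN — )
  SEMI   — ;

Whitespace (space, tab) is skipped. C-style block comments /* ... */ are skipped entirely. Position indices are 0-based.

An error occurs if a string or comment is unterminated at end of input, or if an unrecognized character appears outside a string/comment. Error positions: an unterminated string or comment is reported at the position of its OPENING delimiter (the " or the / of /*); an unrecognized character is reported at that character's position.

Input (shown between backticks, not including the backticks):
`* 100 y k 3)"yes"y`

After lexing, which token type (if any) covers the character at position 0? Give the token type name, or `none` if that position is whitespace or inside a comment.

pos=0: emit STAR '*'
pos=2: emit NUM '100' (now at pos=5)
pos=6: emit ID 'y' (now at pos=7)
pos=8: emit ID 'k' (now at pos=9)
pos=10: emit NUM '3' (now at pos=11)
pos=11: emit RPAREN ')'
pos=12: enter STRING mode
pos=12: emit STR "yes" (now at pos=17)
pos=17: emit ID 'y' (now at pos=18)
DONE. 8 tokens: [STAR, NUM, ID, ID, NUM, RPAREN, STR, ID]
Position 0: char is '*' -> STAR

Answer: STAR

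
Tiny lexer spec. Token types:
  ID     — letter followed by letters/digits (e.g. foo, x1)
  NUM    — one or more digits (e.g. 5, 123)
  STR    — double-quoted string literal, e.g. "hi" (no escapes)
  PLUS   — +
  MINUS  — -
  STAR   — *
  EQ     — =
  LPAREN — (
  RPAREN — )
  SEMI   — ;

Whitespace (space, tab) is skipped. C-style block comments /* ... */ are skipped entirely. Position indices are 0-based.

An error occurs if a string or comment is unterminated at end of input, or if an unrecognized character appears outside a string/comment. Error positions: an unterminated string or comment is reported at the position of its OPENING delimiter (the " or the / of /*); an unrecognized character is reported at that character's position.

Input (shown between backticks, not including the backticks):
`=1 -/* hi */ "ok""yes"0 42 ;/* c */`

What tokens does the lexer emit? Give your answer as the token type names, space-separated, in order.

pos=0: emit EQ '='
pos=1: emit NUM '1' (now at pos=2)
pos=3: emit MINUS '-'
pos=4: enter COMMENT mode (saw '/*')
exit COMMENT mode (now at pos=12)
pos=13: enter STRING mode
pos=13: emit STR "ok" (now at pos=17)
pos=17: enter STRING mode
pos=17: emit STR "yes" (now at pos=22)
pos=22: emit NUM '0' (now at pos=23)
pos=24: emit NUM '42' (now at pos=26)
pos=27: emit SEMI ';'
pos=28: enter COMMENT mode (saw '/*')
exit COMMENT mode (now at pos=35)
DONE. 8 tokens: [EQ, NUM, MINUS, STR, STR, NUM, NUM, SEMI]

Answer: EQ NUM MINUS STR STR NUM NUM SEMI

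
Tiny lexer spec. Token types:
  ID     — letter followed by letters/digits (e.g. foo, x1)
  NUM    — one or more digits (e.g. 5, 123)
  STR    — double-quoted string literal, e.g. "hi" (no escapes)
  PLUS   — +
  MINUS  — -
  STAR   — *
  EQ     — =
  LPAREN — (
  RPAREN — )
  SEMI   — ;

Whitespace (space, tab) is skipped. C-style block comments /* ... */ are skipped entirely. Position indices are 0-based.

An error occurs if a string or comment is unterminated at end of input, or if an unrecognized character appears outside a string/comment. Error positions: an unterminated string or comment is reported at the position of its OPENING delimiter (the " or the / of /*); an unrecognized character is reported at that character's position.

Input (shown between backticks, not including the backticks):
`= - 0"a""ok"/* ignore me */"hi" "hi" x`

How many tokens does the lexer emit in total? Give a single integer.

pos=0: emit EQ '='
pos=2: emit MINUS '-'
pos=4: emit NUM '0' (now at pos=5)
pos=5: enter STRING mode
pos=5: emit STR "a" (now at pos=8)
pos=8: enter STRING mode
pos=8: emit STR "ok" (now at pos=12)
pos=12: enter COMMENT mode (saw '/*')
exit COMMENT mode (now at pos=27)
pos=27: enter STRING mode
pos=27: emit STR "hi" (now at pos=31)
pos=32: enter STRING mode
pos=32: emit STR "hi" (now at pos=36)
pos=37: emit ID 'x' (now at pos=38)
DONE. 8 tokens: [EQ, MINUS, NUM, STR, STR, STR, STR, ID]

Answer: 8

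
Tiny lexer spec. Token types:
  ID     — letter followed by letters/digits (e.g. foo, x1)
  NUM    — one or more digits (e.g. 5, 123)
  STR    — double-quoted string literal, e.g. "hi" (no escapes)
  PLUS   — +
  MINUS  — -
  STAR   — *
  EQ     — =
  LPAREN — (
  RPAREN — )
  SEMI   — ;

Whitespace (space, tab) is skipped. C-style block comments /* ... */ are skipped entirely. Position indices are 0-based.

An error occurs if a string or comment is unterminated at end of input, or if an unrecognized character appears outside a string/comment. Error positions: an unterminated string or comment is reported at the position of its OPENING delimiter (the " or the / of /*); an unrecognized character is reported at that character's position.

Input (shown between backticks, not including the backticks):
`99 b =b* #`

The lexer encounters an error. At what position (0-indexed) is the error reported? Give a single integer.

pos=0: emit NUM '99' (now at pos=2)
pos=3: emit ID 'b' (now at pos=4)
pos=5: emit EQ '='
pos=6: emit ID 'b' (now at pos=7)
pos=7: emit STAR '*'
pos=9: ERROR — unrecognized char '#'

Answer: 9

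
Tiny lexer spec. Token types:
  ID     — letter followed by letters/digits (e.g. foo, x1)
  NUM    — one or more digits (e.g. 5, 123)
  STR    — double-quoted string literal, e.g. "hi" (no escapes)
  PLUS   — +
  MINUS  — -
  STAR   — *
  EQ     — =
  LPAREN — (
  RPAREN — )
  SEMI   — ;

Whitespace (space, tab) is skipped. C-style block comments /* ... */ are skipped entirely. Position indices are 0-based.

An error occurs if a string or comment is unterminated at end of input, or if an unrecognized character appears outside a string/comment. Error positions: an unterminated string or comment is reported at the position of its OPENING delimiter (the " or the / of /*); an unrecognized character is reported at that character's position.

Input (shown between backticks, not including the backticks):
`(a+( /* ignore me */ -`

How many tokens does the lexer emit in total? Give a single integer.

Answer: 5

Derivation:
pos=0: emit LPAREN '('
pos=1: emit ID 'a' (now at pos=2)
pos=2: emit PLUS '+'
pos=3: emit LPAREN '('
pos=5: enter COMMENT mode (saw '/*')
exit COMMENT mode (now at pos=20)
pos=21: emit MINUS '-'
DONE. 5 tokens: [LPAREN, ID, PLUS, LPAREN, MINUS]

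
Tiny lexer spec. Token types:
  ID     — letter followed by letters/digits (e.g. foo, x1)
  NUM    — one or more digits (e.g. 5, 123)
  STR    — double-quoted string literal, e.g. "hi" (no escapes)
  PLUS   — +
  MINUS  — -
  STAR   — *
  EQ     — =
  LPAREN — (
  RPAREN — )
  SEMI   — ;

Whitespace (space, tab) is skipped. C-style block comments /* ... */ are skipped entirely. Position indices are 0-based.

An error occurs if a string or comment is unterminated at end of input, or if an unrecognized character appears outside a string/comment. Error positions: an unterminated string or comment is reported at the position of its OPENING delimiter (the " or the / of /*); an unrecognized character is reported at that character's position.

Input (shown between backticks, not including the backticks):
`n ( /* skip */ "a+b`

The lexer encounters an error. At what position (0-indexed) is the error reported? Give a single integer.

Answer: 15

Derivation:
pos=0: emit ID 'n' (now at pos=1)
pos=2: emit LPAREN '('
pos=4: enter COMMENT mode (saw '/*')
exit COMMENT mode (now at pos=14)
pos=15: enter STRING mode
pos=15: ERROR — unterminated string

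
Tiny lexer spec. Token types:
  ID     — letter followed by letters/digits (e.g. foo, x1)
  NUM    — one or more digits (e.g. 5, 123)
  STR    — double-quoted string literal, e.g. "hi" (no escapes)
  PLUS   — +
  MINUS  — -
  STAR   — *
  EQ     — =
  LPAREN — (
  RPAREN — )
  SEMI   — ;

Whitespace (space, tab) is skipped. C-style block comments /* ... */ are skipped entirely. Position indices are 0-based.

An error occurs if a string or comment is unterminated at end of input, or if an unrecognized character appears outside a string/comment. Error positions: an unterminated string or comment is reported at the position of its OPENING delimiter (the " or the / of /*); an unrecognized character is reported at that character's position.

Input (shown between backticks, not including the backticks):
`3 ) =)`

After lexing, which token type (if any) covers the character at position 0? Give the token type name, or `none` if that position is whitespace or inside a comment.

pos=0: emit NUM '3' (now at pos=1)
pos=2: emit RPAREN ')'
pos=4: emit EQ '='
pos=5: emit RPAREN ')'
DONE. 4 tokens: [NUM, RPAREN, EQ, RPAREN]
Position 0: char is '3' -> NUM

Answer: NUM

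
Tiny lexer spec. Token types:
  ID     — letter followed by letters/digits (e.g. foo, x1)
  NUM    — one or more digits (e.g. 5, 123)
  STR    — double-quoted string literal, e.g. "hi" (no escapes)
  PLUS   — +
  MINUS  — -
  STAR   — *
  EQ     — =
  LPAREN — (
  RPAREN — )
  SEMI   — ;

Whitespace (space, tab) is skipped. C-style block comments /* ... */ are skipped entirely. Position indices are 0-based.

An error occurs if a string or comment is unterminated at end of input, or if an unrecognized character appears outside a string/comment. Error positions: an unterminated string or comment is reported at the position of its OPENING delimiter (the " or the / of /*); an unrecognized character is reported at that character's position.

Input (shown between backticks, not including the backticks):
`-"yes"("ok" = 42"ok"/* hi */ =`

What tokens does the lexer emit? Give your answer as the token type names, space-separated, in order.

Answer: MINUS STR LPAREN STR EQ NUM STR EQ

Derivation:
pos=0: emit MINUS '-'
pos=1: enter STRING mode
pos=1: emit STR "yes" (now at pos=6)
pos=6: emit LPAREN '('
pos=7: enter STRING mode
pos=7: emit STR "ok" (now at pos=11)
pos=12: emit EQ '='
pos=14: emit NUM '42' (now at pos=16)
pos=16: enter STRING mode
pos=16: emit STR "ok" (now at pos=20)
pos=20: enter COMMENT mode (saw '/*')
exit COMMENT mode (now at pos=28)
pos=29: emit EQ '='
DONE. 8 tokens: [MINUS, STR, LPAREN, STR, EQ, NUM, STR, EQ]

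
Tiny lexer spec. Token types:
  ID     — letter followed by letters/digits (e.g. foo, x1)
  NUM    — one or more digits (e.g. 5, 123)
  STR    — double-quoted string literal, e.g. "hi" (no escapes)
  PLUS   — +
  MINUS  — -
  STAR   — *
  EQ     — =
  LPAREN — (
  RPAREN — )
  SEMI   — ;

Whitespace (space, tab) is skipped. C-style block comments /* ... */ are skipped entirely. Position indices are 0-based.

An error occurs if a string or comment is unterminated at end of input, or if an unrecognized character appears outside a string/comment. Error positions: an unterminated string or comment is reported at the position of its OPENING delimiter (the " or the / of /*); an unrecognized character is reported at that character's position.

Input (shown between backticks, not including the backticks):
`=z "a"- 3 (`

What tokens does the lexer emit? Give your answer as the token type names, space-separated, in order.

Answer: EQ ID STR MINUS NUM LPAREN

Derivation:
pos=0: emit EQ '='
pos=1: emit ID 'z' (now at pos=2)
pos=3: enter STRING mode
pos=3: emit STR "a" (now at pos=6)
pos=6: emit MINUS '-'
pos=8: emit NUM '3' (now at pos=9)
pos=10: emit LPAREN '('
DONE. 6 tokens: [EQ, ID, STR, MINUS, NUM, LPAREN]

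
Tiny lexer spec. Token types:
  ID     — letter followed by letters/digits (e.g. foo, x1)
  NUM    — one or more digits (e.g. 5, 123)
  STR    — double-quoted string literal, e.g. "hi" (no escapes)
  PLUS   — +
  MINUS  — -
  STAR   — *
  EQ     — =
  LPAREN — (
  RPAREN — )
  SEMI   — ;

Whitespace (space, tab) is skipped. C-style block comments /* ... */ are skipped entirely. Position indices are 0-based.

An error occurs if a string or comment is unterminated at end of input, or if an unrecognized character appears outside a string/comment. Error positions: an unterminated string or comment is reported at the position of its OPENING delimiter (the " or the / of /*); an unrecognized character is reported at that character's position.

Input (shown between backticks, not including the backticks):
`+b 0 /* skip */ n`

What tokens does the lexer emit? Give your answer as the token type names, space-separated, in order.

Answer: PLUS ID NUM ID

Derivation:
pos=0: emit PLUS '+'
pos=1: emit ID 'b' (now at pos=2)
pos=3: emit NUM '0' (now at pos=4)
pos=5: enter COMMENT mode (saw '/*')
exit COMMENT mode (now at pos=15)
pos=16: emit ID 'n' (now at pos=17)
DONE. 4 tokens: [PLUS, ID, NUM, ID]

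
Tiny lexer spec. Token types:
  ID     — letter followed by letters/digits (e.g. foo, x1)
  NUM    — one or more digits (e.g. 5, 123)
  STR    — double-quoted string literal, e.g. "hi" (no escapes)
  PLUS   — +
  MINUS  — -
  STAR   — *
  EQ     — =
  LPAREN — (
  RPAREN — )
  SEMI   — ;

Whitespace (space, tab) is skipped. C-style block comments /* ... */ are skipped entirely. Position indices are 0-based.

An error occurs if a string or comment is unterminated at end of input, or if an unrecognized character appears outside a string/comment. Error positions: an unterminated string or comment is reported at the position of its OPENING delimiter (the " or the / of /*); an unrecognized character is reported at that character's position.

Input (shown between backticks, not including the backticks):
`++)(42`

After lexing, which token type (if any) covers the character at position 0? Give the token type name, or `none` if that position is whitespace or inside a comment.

Answer: PLUS

Derivation:
pos=0: emit PLUS '+'
pos=1: emit PLUS '+'
pos=2: emit RPAREN ')'
pos=3: emit LPAREN '('
pos=4: emit NUM '42' (now at pos=6)
DONE. 5 tokens: [PLUS, PLUS, RPAREN, LPAREN, NUM]
Position 0: char is '+' -> PLUS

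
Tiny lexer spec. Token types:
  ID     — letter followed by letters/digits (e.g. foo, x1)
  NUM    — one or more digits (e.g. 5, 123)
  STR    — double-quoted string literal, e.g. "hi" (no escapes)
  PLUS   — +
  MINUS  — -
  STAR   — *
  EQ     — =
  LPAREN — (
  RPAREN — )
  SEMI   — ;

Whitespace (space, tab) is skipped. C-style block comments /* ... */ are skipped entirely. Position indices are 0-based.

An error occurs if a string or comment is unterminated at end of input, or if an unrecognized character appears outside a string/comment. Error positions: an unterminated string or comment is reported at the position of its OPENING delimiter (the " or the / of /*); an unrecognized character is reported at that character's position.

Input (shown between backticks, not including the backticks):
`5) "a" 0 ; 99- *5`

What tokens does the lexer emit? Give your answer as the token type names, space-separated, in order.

pos=0: emit NUM '5' (now at pos=1)
pos=1: emit RPAREN ')'
pos=3: enter STRING mode
pos=3: emit STR "a" (now at pos=6)
pos=7: emit NUM '0' (now at pos=8)
pos=9: emit SEMI ';'
pos=11: emit NUM '99' (now at pos=13)
pos=13: emit MINUS '-'
pos=15: emit STAR '*'
pos=16: emit NUM '5' (now at pos=17)
DONE. 9 tokens: [NUM, RPAREN, STR, NUM, SEMI, NUM, MINUS, STAR, NUM]

Answer: NUM RPAREN STR NUM SEMI NUM MINUS STAR NUM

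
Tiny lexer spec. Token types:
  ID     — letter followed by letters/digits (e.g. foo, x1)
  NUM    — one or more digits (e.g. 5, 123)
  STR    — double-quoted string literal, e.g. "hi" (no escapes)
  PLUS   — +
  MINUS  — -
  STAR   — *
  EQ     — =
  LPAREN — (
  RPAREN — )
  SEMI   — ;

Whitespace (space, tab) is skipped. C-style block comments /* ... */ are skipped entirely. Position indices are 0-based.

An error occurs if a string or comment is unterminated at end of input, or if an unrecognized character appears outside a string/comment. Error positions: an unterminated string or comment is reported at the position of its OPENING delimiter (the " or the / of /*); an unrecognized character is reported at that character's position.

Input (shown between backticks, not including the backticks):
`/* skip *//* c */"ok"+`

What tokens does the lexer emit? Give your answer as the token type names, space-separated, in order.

pos=0: enter COMMENT mode (saw '/*')
exit COMMENT mode (now at pos=10)
pos=10: enter COMMENT mode (saw '/*')
exit COMMENT mode (now at pos=17)
pos=17: enter STRING mode
pos=17: emit STR "ok" (now at pos=21)
pos=21: emit PLUS '+'
DONE. 2 tokens: [STR, PLUS]

Answer: STR PLUS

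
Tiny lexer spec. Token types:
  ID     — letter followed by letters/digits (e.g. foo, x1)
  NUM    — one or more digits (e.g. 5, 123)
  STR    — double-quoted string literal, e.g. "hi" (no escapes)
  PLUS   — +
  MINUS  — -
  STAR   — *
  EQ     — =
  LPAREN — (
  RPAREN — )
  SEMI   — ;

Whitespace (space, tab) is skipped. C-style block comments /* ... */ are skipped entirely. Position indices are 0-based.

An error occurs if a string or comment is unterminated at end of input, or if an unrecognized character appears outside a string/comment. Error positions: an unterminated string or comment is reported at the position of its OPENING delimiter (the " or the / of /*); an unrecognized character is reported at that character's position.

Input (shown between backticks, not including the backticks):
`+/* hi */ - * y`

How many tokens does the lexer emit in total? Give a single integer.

pos=0: emit PLUS '+'
pos=1: enter COMMENT mode (saw '/*')
exit COMMENT mode (now at pos=9)
pos=10: emit MINUS '-'
pos=12: emit STAR '*'
pos=14: emit ID 'y' (now at pos=15)
DONE. 4 tokens: [PLUS, MINUS, STAR, ID]

Answer: 4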